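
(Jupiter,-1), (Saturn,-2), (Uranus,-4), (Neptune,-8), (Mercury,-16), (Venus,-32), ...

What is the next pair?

(Earth,-64)

For the planet, runs through the planets Mercury→Neptune: Jupiter, Saturn, Uranus, Neptune, Mercury, Venus → Earth.
Second entry — ×2 each step: -1, -2, -4, -8, -16, -32 → -64.
Putting it together: (Earth,-64).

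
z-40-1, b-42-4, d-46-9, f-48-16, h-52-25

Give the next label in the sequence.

j-54-36

Letter — letters move forward 2 places in the alphabet, wrapping Z→A: z, b, d, f, h → j.
Second component goes 40, 42, 46, 48, 52 → 54 (alternating steps +2, +4, +2, +4, …).
Third component — perfect squares: 1², 2², 3², …: 1, 4, 9, 16, 25 → 36.
Combining the parts gives j-54-36.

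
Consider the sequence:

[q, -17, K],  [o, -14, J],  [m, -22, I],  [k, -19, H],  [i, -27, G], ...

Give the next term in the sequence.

For the first letter, letters move back 2 places in the alphabet: q, o, m, k, i → g.
Second part goes -17, -14, -22, -19, -27 → -24 (alternating steps +3, −8, +3, −8, …).
For the second letter, letters move back 1 place in the alphabet: K, J, I, H, G → F.
So the next term is [g, -24, F].

[g, -24, F]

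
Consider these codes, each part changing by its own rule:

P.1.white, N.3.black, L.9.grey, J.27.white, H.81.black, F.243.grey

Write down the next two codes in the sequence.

Letter goes P, N, L, J, H, F → D → B (letters move back 2 places in the alphabet).
Second component goes 1, 3, 9, 27, 81, 243 → 729 → 2187 (×3 each step).
Shade — repeats white → black → grey: white, black, grey, white, black, grey → white → black.
Putting the parts together: D.729.white and then B.2187.black.

D.729.white, B.2187.black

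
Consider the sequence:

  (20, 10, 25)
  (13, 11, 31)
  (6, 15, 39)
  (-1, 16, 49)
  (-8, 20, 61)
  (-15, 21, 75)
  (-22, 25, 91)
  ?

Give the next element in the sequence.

(-29, 26, 109)

First coordinate — −7 each step: 20, 13, 6, -1, -8, -15, -22 → -29.
Second coordinate: 10, 11, 15, 16, 20, 21, 25 → 26 (alternating steps +1, +4, +1, +4, …).
Third coordinate goes 25, 31, 39, 49, 61, 75, 91 → 109 (differences are 6, 8, 10, … (increasing by 2 each time)).
Combining the parts gives (-29, 26, 109).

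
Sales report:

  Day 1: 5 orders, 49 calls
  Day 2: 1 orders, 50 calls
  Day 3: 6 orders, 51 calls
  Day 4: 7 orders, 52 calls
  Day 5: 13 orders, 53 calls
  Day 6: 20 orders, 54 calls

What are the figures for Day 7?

33 orders, 55 calls

Orders — each term is the sum of the two before it: 5, 1, 6, 7, 13, 20 → 33.
Calls: +1 each step; 49, 50, 51, 52, 53, 54 → 55.
So the next record is 33 orders, 55 calls.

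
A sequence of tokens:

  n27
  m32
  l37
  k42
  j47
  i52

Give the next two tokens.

h57, g62

Letter — letters move back 1 place in the alphabet: n, m, l, k, j, i → h → g.
Second component: 27, 32, 37, 42, 47, 52 → 57 → 62 (+5 each step).
So the next two tokens are h57 and g62.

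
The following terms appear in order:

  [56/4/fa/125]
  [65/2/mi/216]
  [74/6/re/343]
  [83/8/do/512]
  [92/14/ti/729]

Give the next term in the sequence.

[101/22/la/1000]

First coordinate — +9 each step: 56, 65, 74, 83, 92 → 101.
Second coordinate — each term is the sum of the two before it: 4, 2, 6, 8, 14 → 22.
Note: runs backward through the solfège scale do→ti, so fa, mi, re, do, ti → la.
For the fourth coordinate, perfect cubes: 5³, 6³, 7³, …: 125, 216, 343, 512, 729 → 1000.
Combining the parts gives [101/22/la/1000].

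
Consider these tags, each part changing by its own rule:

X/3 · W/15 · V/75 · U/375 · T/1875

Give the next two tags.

S/9375 then R/46875

Letter: letters move back 1 place in the alphabet; X, W, V, U, T → S → R.
Second component: ×5 each step; 3, 15, 75, 375, 1875 → 9375 → 46875.
So the next two tags are S/9375 and R/46875.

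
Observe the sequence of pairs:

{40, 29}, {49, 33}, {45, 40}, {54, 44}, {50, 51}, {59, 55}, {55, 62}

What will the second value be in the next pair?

Second value — alternating steps +4, +7, +4, +7, …: 29, 33, 40, 44, 51, 55, 62 → 66.

66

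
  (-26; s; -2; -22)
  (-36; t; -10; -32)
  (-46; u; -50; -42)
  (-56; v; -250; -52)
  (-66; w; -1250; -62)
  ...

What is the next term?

(-76; x; -6250; -72)

First slot goes -26, -36, -46, -56, -66 → -76 (−10 each step).
For the letter, letters move forward 1 place in the alphabet: s, t, u, v, w → x.
For the third slot, ×5 each step: -2, -10, -50, -250, -1250 → -6250.
Fourth slot — −10 each step: -22, -32, -42, -52, -62 → -72.
Putting it together: (-76; x; -6250; -72).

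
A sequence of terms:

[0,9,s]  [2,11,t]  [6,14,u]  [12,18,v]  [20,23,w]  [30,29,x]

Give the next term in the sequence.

[42,36,y]

First slot: differences are 2, 4, 6, … (increasing by 2 each time), so 0, 2, 6, 12, 20, 30 → 42.
For the second slot, differences are 2, 3, 4, … (increasing by 1 each time): 9, 11, 14, 18, 23, 29 → 36.
For the letter, letters move forward 1 place in the alphabet: s, t, u, v, w, x → y.
So the next term is [42,36,y].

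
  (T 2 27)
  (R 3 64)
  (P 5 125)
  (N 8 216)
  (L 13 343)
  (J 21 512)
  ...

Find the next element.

(H 34 729)

Letter: T, R, P, N, L, J → H (letters move back 2 places in the alphabet).
Second slot: each term is the sum of the two before it; 2, 3, 5, 8, 13, 21 → 34.
Third slot goes 27, 64, 125, 216, 343, 512 → 729 (perfect cubes: 3³, 4³, 5³, …).
So the next element is (H 34 729).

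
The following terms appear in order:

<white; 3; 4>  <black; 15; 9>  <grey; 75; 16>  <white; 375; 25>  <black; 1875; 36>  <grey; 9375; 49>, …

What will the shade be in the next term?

white

Shade: white, black, grey, white, black, grey → white (repeats white → black → grey).
Second slot goes 3, 15, 75, 375, 1875, 9375 → 46875 (×5 each step).
For the third slot, perfect squares: 2², 3², 4², …: 4, 9, 16, 25, 36, 49 → 64.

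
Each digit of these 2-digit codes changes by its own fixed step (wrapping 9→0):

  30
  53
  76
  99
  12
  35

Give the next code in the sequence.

58

First digit: +2 each step, mod 10, so 3, 5, 7, 9, 1, 3 → 5.
For the second digit, +3 each step, mod 10: 0, 3, 6, 9, 2, 5 → 8.
Putting it together: 58.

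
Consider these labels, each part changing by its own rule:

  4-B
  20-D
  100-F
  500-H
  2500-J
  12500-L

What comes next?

62500-N

For the first component, ×5 each step: 4, 20, 100, 500, 2500, 12500 → 62500.
For the letter, letters move forward 2 places in the alphabet: B, D, F, H, J, L → N.
Putting it together: 62500-N.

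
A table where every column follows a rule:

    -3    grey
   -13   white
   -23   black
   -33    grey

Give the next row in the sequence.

-43  white

First component: −10 each step; -3, -13, -23, -33 → -43.
Shade: repeats grey → white → black; grey, white, black, grey → white.
Putting it together: -43  white.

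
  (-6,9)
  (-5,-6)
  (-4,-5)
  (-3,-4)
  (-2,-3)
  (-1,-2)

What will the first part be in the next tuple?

For the first part, +1 each step: -6, -5, -4, -3, -2, -1 → 0.
Second part — always the previous value of the first part: 9, -6, -5, -4, -3, -2 → -1.

0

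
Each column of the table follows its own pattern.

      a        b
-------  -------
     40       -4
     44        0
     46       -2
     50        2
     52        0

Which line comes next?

Column a: 40, 44, 46, 50, 52 → 56 (alternating steps +4, +2, +4, +2, …).
Column b: alternating steps +4, −2, +4, −2, …; -4, 0, -2, 2, 0 → 4.
Combining the parts gives 56  4.

56  4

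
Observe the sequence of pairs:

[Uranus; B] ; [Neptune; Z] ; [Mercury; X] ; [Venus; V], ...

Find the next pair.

[Earth; T]

Planet: runs through the planets Mercury→Neptune, so Uranus, Neptune, Mercury, Venus → Earth.
Letter: B, Z, X, V → T (letters move back 2 places in the alphabet, wrapping A→Z).
Putting it together: [Earth; T].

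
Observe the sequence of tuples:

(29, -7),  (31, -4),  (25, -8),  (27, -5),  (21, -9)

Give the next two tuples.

First coordinate: alternating steps +2, −6, +2, −6, …; 29, 31, 25, 27, 21 → 23 → 17.
Second coordinate: alternating steps +3, −4, +3, −4, …; -7, -4, -8, -5, -9 → -6 → -10.
Putting the parts together: (23, -6) and then (17, -10).

(23, -6), (17, -10)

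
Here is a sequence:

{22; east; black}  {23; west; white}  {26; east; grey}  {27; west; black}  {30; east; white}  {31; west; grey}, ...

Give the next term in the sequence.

{34; east; black}

First value: 22, 23, 26, 27, 30, 31 → 34 (alternating steps +1, +3, +1, +3, …).
Direction: alternates east ↔ west, so east, west, east, west, east, west → east.
Shade — repeats black → white → grey: black, white, grey, black, white, grey → black.
Putting it together: {34; east; black}.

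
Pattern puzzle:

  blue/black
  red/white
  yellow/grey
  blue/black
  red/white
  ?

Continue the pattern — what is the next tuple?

yellow/grey

For the colour, repeats blue → red → yellow: blue, red, yellow, blue, red → yellow.
Shade: repeats black → white → grey, so black, white, grey, black, white → grey.
Putting it together: yellow/grey.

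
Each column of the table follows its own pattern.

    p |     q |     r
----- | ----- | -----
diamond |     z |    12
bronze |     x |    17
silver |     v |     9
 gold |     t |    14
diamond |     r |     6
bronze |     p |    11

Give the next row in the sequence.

silver  n  3

Column p: diamond, bronze, silver, gold, diamond, bronze → silver (repeats diamond → bronze → silver → gold).
Column q goes z, x, v, t, r, p → n (letters move back 2 places in the alphabet).
Column r: alternating steps +5, −8, +5, −8, …; 12, 17, 9, 14, 6, 11 → 3.
Putting it together: silver  n  3.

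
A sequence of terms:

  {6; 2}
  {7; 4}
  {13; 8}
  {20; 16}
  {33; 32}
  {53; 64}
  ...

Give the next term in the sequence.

First slot: 6, 7, 13, 20, 33, 53 → 86 (each term is the sum of the two before it).
Second slot: ×2 each step; 2, 4, 8, 16, 32, 64 → 128.
Combining the parts gives {86; 128}.

{86; 128}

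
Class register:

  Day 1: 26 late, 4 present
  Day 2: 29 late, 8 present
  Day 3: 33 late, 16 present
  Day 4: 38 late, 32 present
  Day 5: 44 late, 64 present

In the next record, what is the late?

Late: differences are 3, 4, 5, … (increasing by 1 each time); 26, 29, 33, 38, 44 → 51.

51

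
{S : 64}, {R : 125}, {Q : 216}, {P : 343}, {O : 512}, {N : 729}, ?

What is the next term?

Letter goes S, R, Q, P, O, N → M (letters move back 1 place in the alphabet).
Second component goes 64, 125, 216, 343, 512, 729 → 1000 (perfect cubes: 4³, 5³, 6³, …).
Putting it together: {M : 1000}.

{M : 1000}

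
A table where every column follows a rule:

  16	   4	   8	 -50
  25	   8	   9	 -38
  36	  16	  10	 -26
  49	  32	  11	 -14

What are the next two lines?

First component — perfect squares: 4², 5², 6², …: 16, 25, 36, 49 → 64 → 81.
Second component: ×2 each step, so 4, 8, 16, 32 → 64 → 128.
Third component — +1 each step: 8, 9, 10, 11 → 12 → 13.
Fourth component — +12 each step: -50, -38, -26, -14 → -2 → 10.
Putting the parts together: 64  64  12  -2 and then 81  128  13  10.

64  64  12  -2; 81  128  13  10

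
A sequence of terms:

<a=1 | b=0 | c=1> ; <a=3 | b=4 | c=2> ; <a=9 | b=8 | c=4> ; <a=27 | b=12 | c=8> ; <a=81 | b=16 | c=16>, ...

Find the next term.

<a=243 | b=20 | c=32>

A goes 1, 3, 9, 27, 81 → 243 (×3 each step).
B: +4 each step; 0, 4, 8, 12, 16 → 20.
C — ×2 each step: 1, 2, 4, 8, 16 → 32.
So the next term is <a=243 | b=20 | c=32>.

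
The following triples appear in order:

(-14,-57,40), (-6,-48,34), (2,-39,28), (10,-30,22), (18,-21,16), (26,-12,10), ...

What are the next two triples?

First value goes -14, -6, 2, 10, 18, 26 → 34 → 42 (+8 each step).
Second value: +9 each step; -57, -48, -39, -30, -21, -12 → -3 → 6.
Third value: −6 each step; 40, 34, 28, 22, 16, 10 → 4 → -2.
Putting the parts together: (34,-3,4) and then (42,6,-2).

(34,-3,4), (42,6,-2)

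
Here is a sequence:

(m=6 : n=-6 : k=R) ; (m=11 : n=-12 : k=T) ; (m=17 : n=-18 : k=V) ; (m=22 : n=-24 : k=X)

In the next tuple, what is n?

N: −6 each step, so -6, -12, -18, -24 → -30.

-30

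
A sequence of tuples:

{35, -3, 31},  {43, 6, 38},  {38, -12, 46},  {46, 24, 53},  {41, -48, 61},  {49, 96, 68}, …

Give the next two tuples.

First value goes 35, 43, 38, 46, 41, 49 → 44 → 52 (alternating steps +8, −5, +8, −5, …).
Second value goes -3, 6, -12, 24, -48, 96 → -192 → 384 (×(-2) each step).
Third value goes 31, 38, 46, 53, 61, 68 → 76 → 83 (alternating steps +7, +8, +7, +8, …).
Putting the parts together: {44, -192, 76} and then {52, 384, 83}.

{44, -192, 76}, {52, 384, 83}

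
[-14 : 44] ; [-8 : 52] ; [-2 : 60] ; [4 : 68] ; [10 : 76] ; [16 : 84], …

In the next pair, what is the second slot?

92

First slot — +6 each step: -14, -8, -2, 4, 10, 16 → 22.
Second slot: +8 each step; 44, 52, 60, 68, 76, 84 → 92.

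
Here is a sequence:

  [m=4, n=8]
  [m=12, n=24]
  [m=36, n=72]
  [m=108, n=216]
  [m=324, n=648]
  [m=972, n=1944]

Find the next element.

M: ×3 each step, so 4, 12, 36, 108, 324, 972 → 2916.
N: 8, 24, 72, 216, 648, 1944 → 5832 (always 2 × the m).
So the next element is [m=2916, n=5832].

[m=2916, n=5832]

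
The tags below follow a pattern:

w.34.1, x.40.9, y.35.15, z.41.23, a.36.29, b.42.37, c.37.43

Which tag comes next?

d.43.51

For the letter, letters move forward 1 place in the alphabet, wrapping Z→A: w, x, y, z, a, b, c → d.
Second component: 34, 40, 35, 41, 36, 42, 37 → 43 (alternating steps +6, −5, +6, −5, …).
Third component goes 1, 9, 15, 23, 29, 37, 43 → 51 (alternating steps +8, +6, +8, +6, …).
Putting it together: d.43.51.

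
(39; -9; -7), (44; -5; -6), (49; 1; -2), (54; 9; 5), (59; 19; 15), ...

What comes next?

First component — +5 each step: 39, 44, 49, 54, 59 → 64.
Second component: -9, -5, 1, 9, 19 → 31 (differences are 4, 6, 8, … (increasing by 2 each time)).
For the third component, differences are 1, 4, 7, … (increasing by 3 each time): -7, -6, -2, 5, 15 → 28.
Putting it together: (64; 31; 28).

(64; 31; 28)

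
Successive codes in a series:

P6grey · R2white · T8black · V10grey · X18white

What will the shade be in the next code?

Shade — repeats grey → white → black: grey, white, black, grey, white → black.

black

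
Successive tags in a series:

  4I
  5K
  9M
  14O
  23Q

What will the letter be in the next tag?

S

First component goes 4, 5, 9, 14, 23 → 37 (each term is the sum of the two before it).
Letter goes I, K, M, O, Q → S (letters move forward 2 places in the alphabet).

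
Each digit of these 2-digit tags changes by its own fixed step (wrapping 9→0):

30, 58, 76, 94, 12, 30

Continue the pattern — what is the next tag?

58

First digit: 3, 5, 7, 9, 1, 3 → 5 (+2 each step, mod 10).
Second digit: −2 each step, mod 10, so 0, 8, 6, 4, 2, 0 → 8.
Putting it together: 58.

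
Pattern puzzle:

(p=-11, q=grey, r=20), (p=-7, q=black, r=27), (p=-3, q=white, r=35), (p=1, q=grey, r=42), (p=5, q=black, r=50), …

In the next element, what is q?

white

Q — repeats grey → black → white: grey, black, white, grey, black → white.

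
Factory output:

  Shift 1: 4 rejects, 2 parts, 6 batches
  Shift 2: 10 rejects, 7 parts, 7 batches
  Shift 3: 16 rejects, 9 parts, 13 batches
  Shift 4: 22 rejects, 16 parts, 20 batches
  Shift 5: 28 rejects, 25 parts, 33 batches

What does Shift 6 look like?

34 rejects, 41 parts, 53 batches

For the rejects, +6 each step: 4, 10, 16, 22, 28 → 34.
Parts: each term is the sum of the two before it; 2, 7, 9, 16, 25 → 41.
Batches: each term is the sum of the two before it; 6, 7, 13, 20, 33 → 53.
Putting it together: 34 rejects, 41 parts, 53 batches.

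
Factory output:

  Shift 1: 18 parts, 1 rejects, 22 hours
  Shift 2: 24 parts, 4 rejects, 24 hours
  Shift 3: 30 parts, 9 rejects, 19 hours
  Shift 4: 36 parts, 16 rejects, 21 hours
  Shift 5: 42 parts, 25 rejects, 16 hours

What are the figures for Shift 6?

48 parts, 36 rejects, 18 hours

Parts: +6 each step, so 18, 24, 30, 36, 42 → 48.
Rejects: perfect squares: 1², 2², 3², …; 1, 4, 9, 16, 25 → 36.
Hours goes 22, 24, 19, 21, 16 → 18 (alternating steps +2, −5, +2, −5, …).
Combining the parts gives 48 parts, 36 rejects, 18 hours.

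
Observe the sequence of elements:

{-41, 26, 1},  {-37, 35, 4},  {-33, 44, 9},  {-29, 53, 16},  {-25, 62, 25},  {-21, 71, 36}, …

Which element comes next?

{-17, 80, 49}

First component: +4 each step; -41, -37, -33, -29, -25, -21 → -17.
Second component: +9 each step, so 26, 35, 44, 53, 62, 71 → 80.
Third component: 1, 4, 9, 16, 25, 36 → 49 (perfect squares: 1², 2², 3², …).
Putting it together: {-17, 80, 49}.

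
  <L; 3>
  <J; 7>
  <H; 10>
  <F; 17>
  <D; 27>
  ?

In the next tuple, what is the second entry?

44

Letter — letters move back 2 places in the alphabet: L, J, H, F, D → B.
Second entry goes 3, 7, 10, 17, 27 → 44 (each term is the sum of the two before it).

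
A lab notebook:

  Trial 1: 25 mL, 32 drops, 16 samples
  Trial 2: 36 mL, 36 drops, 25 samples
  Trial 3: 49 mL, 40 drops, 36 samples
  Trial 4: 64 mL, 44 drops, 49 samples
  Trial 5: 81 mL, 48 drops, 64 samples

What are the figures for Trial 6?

ML — perfect squares: 5², 6², 7², …: 25, 36, 49, 64, 81 → 100.
Drops: +4 each step; 32, 36, 40, 44, 48 → 52.
Samples: perfect squares: 4², 5², 6², …; 16, 25, 36, 49, 64 → 81.
Putting it together: 100 mL, 52 drops, 81 samples.

100 mL, 52 drops, 81 samples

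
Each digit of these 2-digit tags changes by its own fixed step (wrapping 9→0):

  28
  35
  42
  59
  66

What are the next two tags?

First digit: +1 each step, mod 10, so 2, 3, 4, 5, 6 → 7 → 8.
Second digit: 8, 5, 2, 9, 6 → 3 → 0 (−3 each step, mod 10).
Putting the parts together: 73 and then 80.

73 then 80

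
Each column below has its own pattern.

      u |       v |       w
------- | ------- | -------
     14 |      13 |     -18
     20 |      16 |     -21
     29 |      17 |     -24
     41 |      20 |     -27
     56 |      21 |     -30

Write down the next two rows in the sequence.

74  24  -33; 95  25  -36

Column u: 14, 20, 29, 41, 56 → 74 → 95 (differences are 6, 9, 12, … (increasing by 3 each time)).
Column v: alternating steps +3, +1, +3, +1, …, so 13, 16, 17, 20, 21 → 24 → 25.
For the column w, −3 each step: -18, -21, -24, -27, -30 → -33 → -36.
So the next two rows are 74  24  -33 and 95  25  -36.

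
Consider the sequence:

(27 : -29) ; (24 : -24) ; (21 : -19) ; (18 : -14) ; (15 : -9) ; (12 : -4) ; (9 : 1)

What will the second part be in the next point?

6

Second part goes -29, -24, -19, -14, -9, -4, 1 → 6 (+5 each step).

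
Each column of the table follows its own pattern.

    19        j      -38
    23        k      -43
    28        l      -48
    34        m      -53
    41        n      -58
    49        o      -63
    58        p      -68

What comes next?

68  q  -73

First component: 19, 23, 28, 34, 41, 49, 58 → 68 (differences are 4, 5, 6, … (increasing by 1 each time)).
Letter: letters move forward 1 place in the alphabet; j, k, l, m, n, o, p → q.
Third component: -38, -43, -48, -53, -58, -63, -68 → -73 (−5 each step).
So the next line is 68  q  -73.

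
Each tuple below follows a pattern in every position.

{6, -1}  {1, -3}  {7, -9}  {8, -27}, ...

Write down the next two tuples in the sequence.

{15, -81}, {23, -243}

First value: each term is the sum of the two before it, so 6, 1, 7, 8 → 15 → 23.
Second value: -1, -3, -9, -27 → -81 → -243 (×3 each step).
Putting the parts together: {15, -81} and then {23, -243}.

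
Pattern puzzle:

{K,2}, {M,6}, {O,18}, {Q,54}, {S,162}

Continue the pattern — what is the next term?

{U,486}

Letter — letters move forward 2 places in the alphabet: K, M, O, Q, S → U.
Second component — ×3 each step: 2, 6, 18, 54, 162 → 486.
Combining the parts gives {U,486}.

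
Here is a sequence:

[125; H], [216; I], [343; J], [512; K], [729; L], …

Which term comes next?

[1000; M]

First value goes 125, 216, 343, 512, 729 → 1000 (perfect cubes: 5³, 6³, 7³, …).
Letter goes H, I, J, K, L → M (letters move forward 1 place in the alphabet).
Putting it together: [1000; M].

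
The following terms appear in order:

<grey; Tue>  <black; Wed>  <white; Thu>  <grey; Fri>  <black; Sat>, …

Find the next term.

<white; Sun>

For the shade, repeats grey → black → white: grey, black, white, grey, black → white.
Day: Tue, Wed, Thu, Fri, Sat → Sun (runs through the weekdays Mon→Sun).
Putting it together: <white; Sun>.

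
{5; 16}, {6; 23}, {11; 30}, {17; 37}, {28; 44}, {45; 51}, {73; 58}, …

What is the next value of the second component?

First component: each term is the sum of the two before it, so 5, 6, 11, 17, 28, 45, 73 → 118.
Second component: +7 each step, so 16, 23, 30, 37, 44, 51, 58 → 65.

65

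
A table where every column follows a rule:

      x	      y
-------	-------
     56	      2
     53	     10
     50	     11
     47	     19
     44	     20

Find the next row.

Column x: −3 each step; 56, 53, 50, 47, 44 → 41.
Column y goes 2, 10, 11, 19, 20 → 28 (alternating steps +8, +1, +8, +1, …).
Putting it together: 41  28.

41  28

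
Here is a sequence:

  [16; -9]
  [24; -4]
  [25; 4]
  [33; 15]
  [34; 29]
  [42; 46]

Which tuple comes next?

First component — alternating steps +8, +1, +8, +1, …: 16, 24, 25, 33, 34, 42 → 43.
Second component — differences are 5, 8, 11, … (increasing by 3 each time): -9, -4, 4, 15, 29, 46 → 66.
Combining the parts gives [43; 66].

[43; 66]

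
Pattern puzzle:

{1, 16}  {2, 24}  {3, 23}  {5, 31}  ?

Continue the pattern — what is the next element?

First part: 1, 2, 3, 5 → 8 (each term is the sum of the two before it).
Second part goes 16, 24, 23, 31 → 30 (alternating steps +8, −1, +8, −1, …).
So the next element is {8, 30}.

{8, 30}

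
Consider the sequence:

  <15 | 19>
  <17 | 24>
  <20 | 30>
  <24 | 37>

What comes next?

<29 | 45>

For the first entry, differences are 2, 3, 4, … (increasing by 1 each time): 15, 17, 20, 24 → 29.
Second entry: differences are 5, 6, 7, … (increasing by 1 each time), so 19, 24, 30, 37 → 45.
Putting it together: <29 | 45>.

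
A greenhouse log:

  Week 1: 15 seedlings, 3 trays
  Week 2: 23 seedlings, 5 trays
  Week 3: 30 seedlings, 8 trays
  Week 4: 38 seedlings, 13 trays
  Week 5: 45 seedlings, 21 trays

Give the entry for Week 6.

53 seedlings, 34 trays

Seedlings: alternating steps +8, +7, +8, +7, …, so 15, 23, 30, 38, 45 → 53.
Trays: 3, 5, 8, 13, 21 → 34 (each term is the sum of the two before it).
Combining the parts gives 53 seedlings, 34 trays.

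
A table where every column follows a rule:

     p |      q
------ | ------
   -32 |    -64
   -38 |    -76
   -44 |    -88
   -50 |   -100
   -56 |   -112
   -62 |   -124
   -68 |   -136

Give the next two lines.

-74  -148; -80  -160

For the column p, −6 each step: -32, -38, -44, -50, -56, -62, -68 → -74 → -80.
Column q: -64, -76, -88, -100, -112, -124, -136 → -148 → -160 (always 2 × the column p).
So the next two lines are -74  -148 and -80  -160.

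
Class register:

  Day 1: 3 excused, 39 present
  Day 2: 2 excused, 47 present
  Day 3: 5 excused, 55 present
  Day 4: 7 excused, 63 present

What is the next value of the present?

71

Present: +8 each step, so 39, 47, 55, 63 → 71.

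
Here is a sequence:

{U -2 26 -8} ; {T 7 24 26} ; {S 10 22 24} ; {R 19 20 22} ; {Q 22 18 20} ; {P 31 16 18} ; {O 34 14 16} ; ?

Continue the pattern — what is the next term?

Letter: U, T, S, R, Q, P, O → N (letters move back 1 place in the alphabet).
For the second coordinate, alternating steps +9, +3, +9, +3, …: -2, 7, 10, 19, 22, 31, 34 → 43.
Third coordinate: 26, 24, 22, 20, 18, 16, 14 → 12 (−2 each step).
Fourth coordinate: always the previous value of the third coordinate, so -8, 26, 24, 22, 20, 18, 16 → 14.
So the next term is {N 43 12 14}.

{N 43 12 14}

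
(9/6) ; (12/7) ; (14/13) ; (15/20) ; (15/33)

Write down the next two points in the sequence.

(14/53), (12/86)

First slot: differences are 3, 2, 1, … (decreasing by 1 each time); 9, 12, 14, 15, 15 → 14 → 12.
Second slot: each term is the sum of the two before it, so 6, 7, 13, 20, 33 → 53 → 86.
Putting the parts together: (14/53) and then (12/86).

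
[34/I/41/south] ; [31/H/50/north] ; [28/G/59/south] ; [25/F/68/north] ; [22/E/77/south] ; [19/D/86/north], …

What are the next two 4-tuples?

[16/C/95/south], [13/B/104/north]

First coordinate — −3 each step: 34, 31, 28, 25, 22, 19 → 16 → 13.
Letter: letters move back 1 place in the alphabet, so I, H, G, F, E, D → C → B.
For the third coordinate, +9 each step: 41, 50, 59, 68, 77, 86 → 95 → 104.
Direction goes south, north, south, north, south, north → south → north (alternates south ↔ north).
So the next two 4-tuples are [16/C/95/south] and [13/B/104/north].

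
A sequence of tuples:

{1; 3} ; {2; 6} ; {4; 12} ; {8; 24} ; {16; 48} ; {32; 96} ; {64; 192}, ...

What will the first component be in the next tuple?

First component: ×2 each step; 1, 2, 4, 8, 16, 32, 64 → 128.

128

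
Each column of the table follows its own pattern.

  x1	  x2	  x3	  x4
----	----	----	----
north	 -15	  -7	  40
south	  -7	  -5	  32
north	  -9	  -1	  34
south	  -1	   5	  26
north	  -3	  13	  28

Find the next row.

south  5  23  20

Column x1: alternates north ↔ south, so north, south, north, south, north → south.
Column x2 goes -15, -7, -9, -1, -3 → 5 (alternating steps +8, −2, +8, −2, …).
Column x3 — differences are 2, 4, 6, … (increasing by 2 each time): -7, -5, -1, 5, 13 → 23.
Column x4 goes 40, 32, 34, 26, 28 → 20 (together with the column x2 always sums to 25).
So the next row is south  5  23  20.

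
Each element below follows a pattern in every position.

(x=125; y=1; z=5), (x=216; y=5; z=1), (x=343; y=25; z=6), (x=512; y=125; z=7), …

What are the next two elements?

(x=729; y=625; z=13), (x=1000; y=3125; z=20)

X: 125, 216, 343, 512 → 729 → 1000 (perfect cubes: 5³, 6³, 7³, …).
For the y, ×5 each step: 1, 5, 25, 125 → 625 → 3125.
Z goes 5, 1, 6, 7 → 13 → 20 (each term is the sum of the two before it).
Putting the parts together: (x=729; y=625; z=13) and then (x=1000; y=3125; z=20).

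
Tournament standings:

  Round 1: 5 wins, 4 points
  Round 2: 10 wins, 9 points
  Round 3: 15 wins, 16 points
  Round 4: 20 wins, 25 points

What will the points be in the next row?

Points: perfect squares: 2², 3², 4², …; 4, 9, 16, 25 → 36.

36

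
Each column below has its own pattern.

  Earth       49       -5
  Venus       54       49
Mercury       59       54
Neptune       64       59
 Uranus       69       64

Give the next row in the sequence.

Saturn  74  69

For the planet, runs backward through the planets Mercury→Neptune: Earth, Venus, Mercury, Neptune, Uranus → Saturn.
Second component: +5 each step; 49, 54, 59, 64, 69 → 74.
Third component goes -5, 49, 54, 59, 64 → 69 (always the previous value of the second component).
Putting it together: Saturn  74  69.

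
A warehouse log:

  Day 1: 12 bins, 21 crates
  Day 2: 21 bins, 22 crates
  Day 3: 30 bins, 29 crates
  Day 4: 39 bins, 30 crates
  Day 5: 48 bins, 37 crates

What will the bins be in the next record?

Bins — +9 each step: 12, 21, 30, 39, 48 → 57.

57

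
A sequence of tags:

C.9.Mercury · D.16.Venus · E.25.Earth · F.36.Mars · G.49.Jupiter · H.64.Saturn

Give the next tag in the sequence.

Letter: letters move forward 1 place in the alphabet, so C, D, E, F, G, H → I.
Second component: 9, 16, 25, 36, 49, 64 → 81 (perfect squares: 3², 4², 5², …).
For the planet, runs through the planets Mercury→Neptune: Mercury, Venus, Earth, Mars, Jupiter, Saturn → Uranus.
Putting it together: I.81.Uranus.

I.81.Uranus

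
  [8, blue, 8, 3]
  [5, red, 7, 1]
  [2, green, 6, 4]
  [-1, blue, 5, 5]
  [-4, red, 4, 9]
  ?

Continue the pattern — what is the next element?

For the first entry, −3 each step: 8, 5, 2, -1, -4 → -7.
Colour: repeats blue → red → green, so blue, red, green, blue, red → green.
Third entry: −1 each step, so 8, 7, 6, 5, 4 → 3.
Fourth entry: 3, 1, 4, 5, 9 → 14 (each term is the sum of the two before it).
Combining the parts gives [-7, green, 3, 14].

[-7, green, 3, 14]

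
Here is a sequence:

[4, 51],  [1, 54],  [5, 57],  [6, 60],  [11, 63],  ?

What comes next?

[17, 66]

First part: 4, 1, 5, 6, 11 → 17 (each term is the sum of the two before it).
Second part — +3 each step: 51, 54, 57, 60, 63 → 66.
So the next element is [17, 66].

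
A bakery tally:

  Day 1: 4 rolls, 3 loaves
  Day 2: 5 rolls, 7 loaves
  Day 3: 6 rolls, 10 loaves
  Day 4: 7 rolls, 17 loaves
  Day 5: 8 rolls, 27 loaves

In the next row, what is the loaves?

44

Rolls: 4, 5, 6, 7, 8 → 9 (+1 each step).
Loaves: each term is the sum of the two before it; 3, 7, 10, 17, 27 → 44.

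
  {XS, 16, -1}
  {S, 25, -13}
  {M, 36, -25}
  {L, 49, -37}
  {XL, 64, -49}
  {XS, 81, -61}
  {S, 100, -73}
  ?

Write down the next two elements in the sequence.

{M, 121, -85}, {L, 144, -97}

For the size, repeats XS → S → M → L → XL: XS, S, M, L, XL, XS, S → M → L.
Second component — perfect squares: 4², 5², 6², …: 16, 25, 36, 49, 64, 81, 100 → 121 → 144.
For the third component, −12 each step: -1, -13, -25, -37, -49, -61, -73 → -85 → -97.
Putting the parts together: {M, 121, -85} and then {L, 144, -97}.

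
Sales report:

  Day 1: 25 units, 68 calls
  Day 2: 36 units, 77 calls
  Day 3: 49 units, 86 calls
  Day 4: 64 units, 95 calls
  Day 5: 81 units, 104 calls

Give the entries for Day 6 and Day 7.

Units goes 25, 36, 49, 64, 81 → 100 → 121 (perfect squares: 5², 6², 7², …).
Calls: +9 each step; 68, 77, 86, 95, 104 → 113 → 122.
So the next two records are 100 units, 113 calls and 121 units, 122 calls.

100 units, 113 calls; 121 units, 122 calls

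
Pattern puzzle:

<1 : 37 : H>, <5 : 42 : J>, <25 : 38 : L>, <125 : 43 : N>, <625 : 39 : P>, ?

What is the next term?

<3125 : 44 : R>

First entry: ×5 each step, so 1, 5, 25, 125, 625 → 3125.
Second entry goes 37, 42, 38, 43, 39 → 44 (alternating steps +5, −4, +5, −4, …).
Letter: letters move forward 2 places in the alphabet, so H, J, L, N, P → R.
Combining the parts gives <3125 : 44 : R>.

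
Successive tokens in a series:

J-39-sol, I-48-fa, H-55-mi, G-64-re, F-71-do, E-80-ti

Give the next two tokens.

D-87-la then C-96-sol

Letter — letters move back 1 place in the alphabet: J, I, H, G, F, E → D → C.
For the second component, alternating steps +9, +7, +9, +7, …: 39, 48, 55, 64, 71, 80 → 87 → 96.
For the note, runs backward through the solfège scale do→ti: sol, fa, mi, re, do, ti → la → sol.
Putting the parts together: D-87-la and then C-96-sol.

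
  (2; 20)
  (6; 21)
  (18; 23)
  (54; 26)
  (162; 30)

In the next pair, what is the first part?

486

For the first part, ×3 each step: 2, 6, 18, 54, 162 → 486.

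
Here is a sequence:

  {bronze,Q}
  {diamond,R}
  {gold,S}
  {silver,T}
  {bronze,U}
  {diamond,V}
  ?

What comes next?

Rank: repeats bronze → diamond → gold → silver, so bronze, diamond, gold, silver, bronze, diamond → gold.
Letter goes Q, R, S, T, U, V → W (letters move forward 1 place in the alphabet).
Combining the parts gives {gold,W}.

{gold,W}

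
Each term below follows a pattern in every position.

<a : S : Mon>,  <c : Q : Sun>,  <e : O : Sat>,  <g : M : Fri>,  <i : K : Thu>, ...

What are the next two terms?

<k : I : Wed>, <m : G : Tue>

First letter: letters move forward 2 places in the alphabet, so a, c, e, g, i → k → m.
Second letter: letters move back 2 places in the alphabet; S, Q, O, M, K → I → G.
Day: runs backward through the weekdays Mon→Sun; Mon, Sun, Sat, Fri, Thu → Wed → Tue.
Putting the parts together: <k : I : Wed> and then <m : G : Tue>.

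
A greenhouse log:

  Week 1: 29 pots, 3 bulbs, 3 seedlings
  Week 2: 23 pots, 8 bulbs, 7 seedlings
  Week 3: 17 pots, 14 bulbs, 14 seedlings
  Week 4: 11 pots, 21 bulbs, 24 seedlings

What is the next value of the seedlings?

37

Seedlings: 3, 7, 14, 24 → 37 (differences are 4, 7, 10, … (increasing by 3 each time)).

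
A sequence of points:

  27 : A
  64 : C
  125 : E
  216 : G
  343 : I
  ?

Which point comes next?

First value: perfect cubes: 3³, 4³, 5³, …; 27, 64, 125, 216, 343 → 512.
Letter goes A, C, E, G, I → K (letters move forward 2 places in the alphabet).
Putting it together: 512 : K.

512 : K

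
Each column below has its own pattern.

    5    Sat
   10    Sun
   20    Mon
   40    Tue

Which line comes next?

80  Wed

First component: ×2 each step, so 5, 10, 20, 40 → 80.
For the day, runs through the weekdays Mon→Sun: Sat, Sun, Mon, Tue → Wed.
So the next line is 80  Wed.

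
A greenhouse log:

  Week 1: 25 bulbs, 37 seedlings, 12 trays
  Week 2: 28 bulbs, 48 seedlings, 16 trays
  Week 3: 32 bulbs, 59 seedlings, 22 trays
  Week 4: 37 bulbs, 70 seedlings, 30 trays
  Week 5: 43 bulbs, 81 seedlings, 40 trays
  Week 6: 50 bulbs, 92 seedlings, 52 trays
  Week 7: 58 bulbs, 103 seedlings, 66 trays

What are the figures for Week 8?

For the bulbs, differences are 3, 4, 5, … (increasing by 1 each time): 25, 28, 32, 37, 43, 50, 58 → 67.
For the seedlings, +11 each step: 37, 48, 59, 70, 81, 92, 103 → 114.
For the trays, differences are 4, 6, 8, … (increasing by 2 each time): 12, 16, 22, 30, 40, 52, 66 → 82.
Putting it together: 67 bulbs, 114 seedlings, 82 trays.

67 bulbs, 114 seedlings, 82 trays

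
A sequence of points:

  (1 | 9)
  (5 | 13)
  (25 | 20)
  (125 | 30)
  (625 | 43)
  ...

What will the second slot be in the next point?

59

For the first slot, ×5 each step: 1, 5, 25, 125, 625 → 3125.
For the second slot, differences are 4, 7, 10, … (increasing by 3 each time): 9, 13, 20, 30, 43 → 59.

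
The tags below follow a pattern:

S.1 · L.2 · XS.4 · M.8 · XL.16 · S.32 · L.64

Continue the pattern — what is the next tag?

XS.128

Size: repeats S → L → XS → M → XL; S, L, XS, M, XL, S, L → XS.
Second component: 1, 2, 4, 8, 16, 32, 64 → 128 (×2 each step).
Combining the parts gives XS.128.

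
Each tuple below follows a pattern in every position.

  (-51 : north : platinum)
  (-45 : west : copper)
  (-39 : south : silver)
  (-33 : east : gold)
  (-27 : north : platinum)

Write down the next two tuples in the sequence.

First entry: -51, -45, -39, -33, -27 → -21 → -15 (+6 each step).
Direction: repeats north → west → south → east; north, west, south, east, north → west → south.
Metal: repeats platinum → copper → silver → gold, so platinum, copper, silver, gold, platinum → copper → silver.
Putting the parts together: (-21 : west : copper) and then (-15 : south : silver).

(-21 : west : copper), (-15 : south : silver)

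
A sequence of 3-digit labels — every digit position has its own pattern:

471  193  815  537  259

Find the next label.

971

First digit goes 4, 1, 8, 5, 2 → 9 (−3 each step, mod 10).
For the second digit, +2 each step, mod 10: 7, 9, 1, 3, 5 → 7.
Third digit: +2 each step, mod 10, so 1, 3, 5, 7, 9 → 1.
Putting it together: 971.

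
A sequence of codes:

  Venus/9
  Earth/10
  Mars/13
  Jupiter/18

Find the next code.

Saturn/25

For the planet, runs through the planets Mercury→Neptune: Venus, Earth, Mars, Jupiter → Saturn.
Second component: 9, 10, 13, 18 → 25 (differences are 1, 3, 5, … (increasing by 2 each time)).
Putting it together: Saturn/25.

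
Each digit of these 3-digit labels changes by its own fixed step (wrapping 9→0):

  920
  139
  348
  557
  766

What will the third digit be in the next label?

5

Third digit — −1 each step, mod 10: 0, 9, 8, 7, 6 → 5.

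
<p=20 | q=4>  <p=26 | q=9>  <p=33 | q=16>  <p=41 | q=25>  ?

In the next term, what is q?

36

Q — perfect squares: 2², 3², 4², …: 4, 9, 16, 25 → 36.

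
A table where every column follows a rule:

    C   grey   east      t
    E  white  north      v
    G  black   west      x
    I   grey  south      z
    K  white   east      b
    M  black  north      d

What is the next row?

O  grey  west  f

First letter: letters move forward 2 places in the alphabet, so C, E, G, I, K, M → O.
Shade: grey, white, black, grey, white, black → grey (repeats grey → white → black).
Direction: repeats east → north → west → south; east, north, west, south, east, north → west.
Second letter: letters move forward 2 places in the alphabet, wrapping Z→A; t, v, x, z, b, d → f.
Putting it together: O  grey  west  f.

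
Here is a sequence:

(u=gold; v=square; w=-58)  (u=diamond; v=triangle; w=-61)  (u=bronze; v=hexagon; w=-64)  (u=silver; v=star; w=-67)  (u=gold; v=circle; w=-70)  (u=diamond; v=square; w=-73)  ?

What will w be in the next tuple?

U: gold, diamond, bronze, silver, gold, diamond → bronze (repeats gold → diamond → bronze → silver).
V goes square, triangle, hexagon, star, circle, square → triangle (repeats square → triangle → hexagon → star → circle).
For the w, −3 each step: -58, -61, -64, -67, -70, -73 → -76.

-76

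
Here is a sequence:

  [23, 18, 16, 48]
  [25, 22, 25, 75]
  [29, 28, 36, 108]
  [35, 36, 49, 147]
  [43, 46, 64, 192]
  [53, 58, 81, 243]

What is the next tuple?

First value: differences are 2, 4, 6, … (increasing by 2 each time), so 23, 25, 29, 35, 43, 53 → 65.
Second value — differences are 4, 6, 8, … (increasing by 2 each time): 18, 22, 28, 36, 46, 58 → 72.
Third value — perfect squares: 4², 5², 6², …: 16, 25, 36, 49, 64, 81 → 100.
Fourth value: always 3 × the third value; 48, 75, 108, 147, 192, 243 → 300.
Combining the parts gives [65, 72, 100, 300].

[65, 72, 100, 300]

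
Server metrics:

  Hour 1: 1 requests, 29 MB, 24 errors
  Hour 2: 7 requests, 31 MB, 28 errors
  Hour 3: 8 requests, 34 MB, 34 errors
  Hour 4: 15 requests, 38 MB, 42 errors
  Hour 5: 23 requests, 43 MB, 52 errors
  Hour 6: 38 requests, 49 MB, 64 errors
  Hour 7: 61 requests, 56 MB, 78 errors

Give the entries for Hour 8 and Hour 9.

99 requests, 64 MB, 94 errors; 160 requests, 73 MB, 112 errors

Requests goes 1, 7, 8, 15, 23, 38, 61 → 99 → 160 (each term is the sum of the two before it).
For the MB, differences are 2, 3, 4, … (increasing by 1 each time): 29, 31, 34, 38, 43, 49, 56 → 64 → 73.
Errors: differences are 4, 6, 8, … (increasing by 2 each time), so 24, 28, 34, 42, 52, 64, 78 → 94 → 112.
Putting the parts together: 99 requests, 64 MB, 94 errors and then 160 requests, 73 MB, 112 errors.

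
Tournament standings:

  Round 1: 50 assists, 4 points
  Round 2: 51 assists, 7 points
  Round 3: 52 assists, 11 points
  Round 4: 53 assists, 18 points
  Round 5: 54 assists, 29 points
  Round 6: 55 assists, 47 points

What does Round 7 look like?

56 assists, 76 points

Assists goes 50, 51, 52, 53, 54, 55 → 56 (+1 each step).
For the points, each term is the sum of the two before it: 4, 7, 11, 18, 29, 47 → 76.
So the next record is 56 assists, 76 points.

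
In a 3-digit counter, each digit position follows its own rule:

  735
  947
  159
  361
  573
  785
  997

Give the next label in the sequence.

109

First digit: +2 each step, mod 10; 7, 9, 1, 3, 5, 7, 9 → 1.
Second digit: 3, 4, 5, 6, 7, 8, 9 → 0 (+1 each step, mod 10).
For the third digit, +2 each step, mod 10: 5, 7, 9, 1, 3, 5, 7 → 9.
So the next label is 109.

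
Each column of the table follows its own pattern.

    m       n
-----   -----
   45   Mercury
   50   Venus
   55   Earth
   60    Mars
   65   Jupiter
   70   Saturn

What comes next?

Column m — +5 each step: 45, 50, 55, 60, 65, 70 → 75.
Column n: runs through the planets Mercury→Neptune; Mercury, Venus, Earth, Mars, Jupiter, Saturn → Uranus.
Putting it together: 75  Uranus.

75  Uranus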